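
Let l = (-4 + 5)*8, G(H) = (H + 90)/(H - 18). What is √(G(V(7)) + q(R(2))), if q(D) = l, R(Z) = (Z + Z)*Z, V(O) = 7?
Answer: 3*I*√11/11 ≈ 0.90453*I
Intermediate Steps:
R(Z) = 2*Z² (R(Z) = (2*Z)*Z = 2*Z²)
G(H) = (90 + H)/(-18 + H)
l = 8 (l = 1*8 = 8)
q(D) = 8
√(G(V(7)) + q(R(2))) = √((90 + 7)/(-18 + 7) + 8) = √(97/(-11) + 8) = √(-1/11*97 + 8) = √(-97/11 + 8) = √(-9/11) = 3*I*√11/11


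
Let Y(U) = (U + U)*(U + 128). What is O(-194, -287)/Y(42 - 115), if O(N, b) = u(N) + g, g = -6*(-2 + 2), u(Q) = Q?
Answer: 97/4015 ≈ 0.024159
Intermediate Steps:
g = 0 (g = -6*0 = 0)
Y(U) = 2*U*(128 + U) (Y(U) = (2*U)*(128 + U) = 2*U*(128 + U))
O(N, b) = N (O(N, b) = N + 0 = N)
O(-194, -287)/Y(42 - 115) = -194*1/(2*(42 - 115)*(128 + (42 - 115))) = -194*(-1/(146*(128 - 73))) = -194/(2*(-73)*55) = -194/(-8030) = -194*(-1/8030) = 97/4015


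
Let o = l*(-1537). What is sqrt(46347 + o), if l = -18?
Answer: sqrt(74013) ≈ 272.05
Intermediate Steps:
o = 27666 (o = -18*(-1537) = 27666)
sqrt(46347 + o) = sqrt(46347 + 27666) = sqrt(74013)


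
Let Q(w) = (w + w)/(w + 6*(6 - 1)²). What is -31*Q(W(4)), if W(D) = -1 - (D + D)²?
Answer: 806/17 ≈ 47.412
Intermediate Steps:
W(D) = -1 - 4*D² (W(D) = -1 - (2*D)² = -1 - 4*D²)
Q(w) = 2*w/(150 + w) (Q(w) = (2*w)/(w + 6*5²) = (2*w)/(w + 6*25) = (2*w)/(w + 150) = (2*w)/(150 + w) = 2*w/(150 + w))
-31*Q(W(4)) = -62*(-1 - 4*4²)/(150 + (-1 - 4*4²)) = -62*(-1 - 4*16)/(150 + (-1 - 4*16)) = -62*(-1 - 64)/(150 + (-1 - 64)) = -62*(-65)/(150 - 65) = -62*(-65)/85 = -31*(-26/17) = 806/17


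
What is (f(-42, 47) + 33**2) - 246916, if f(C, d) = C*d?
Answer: -247801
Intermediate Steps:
(f(-42, 47) + 33**2) - 246916 = (-42*47 + 33**2) - 246916 = (-1974 + 1089) - 246916 = -885 - 246916 = -247801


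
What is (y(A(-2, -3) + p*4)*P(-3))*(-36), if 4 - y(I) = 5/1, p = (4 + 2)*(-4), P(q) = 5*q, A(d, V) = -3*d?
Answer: -540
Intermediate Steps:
p = -24 (p = 6*(-4) = -24)
y(I) = -1 (y(I) = 4 - 5/1 = 4 - 5 = -1)
(y(A(-2, -3) + p*4)*P(-3))*(-36) = -5*(-3)*(-36) = -1*(-15)*(-36) = 15*(-36) = -540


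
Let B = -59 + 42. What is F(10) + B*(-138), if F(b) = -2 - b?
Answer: 2334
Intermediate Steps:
B = -17
F(10) + B*(-138) = (-2 - 1*10) - 17*(-138) = (-2 - 10) + 2346 = -12 + 2346 = 2334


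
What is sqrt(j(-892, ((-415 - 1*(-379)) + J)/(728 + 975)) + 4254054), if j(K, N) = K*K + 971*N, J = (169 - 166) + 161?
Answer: sqrt(14645449253526)/1703 ≈ 2247.2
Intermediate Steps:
J = 164 (J = 3 + 161 = 164)
j(K, N) = K**2 + 971*N
sqrt(j(-892, ((-415 - 1*(-379)) + J)/(728 + 975)) + 4254054) = sqrt(((-892)**2 + 971*(((-415 - 1*(-379)) + 164)/(728 + 975))) + 4254054) = sqrt((795664 + 971*(((-415 + 379) + 164)/1703)) + 4254054) = sqrt((795664 + 971*((-36 + 164)*(1/1703))) + 4254054) = sqrt((795664 + 971*(128*(1/1703))) + 4254054) = sqrt((795664 + 971*(128/1703)) + 4254054) = sqrt((795664 + 124288/1703) + 4254054) = sqrt(1355140080/1703 + 4254054) = sqrt(8599794042/1703) = sqrt(14645449253526)/1703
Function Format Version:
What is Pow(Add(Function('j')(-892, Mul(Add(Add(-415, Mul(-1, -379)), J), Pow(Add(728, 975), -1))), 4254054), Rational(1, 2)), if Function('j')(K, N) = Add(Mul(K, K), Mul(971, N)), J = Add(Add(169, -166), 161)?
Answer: Mul(Rational(1, 1703), Pow(14645449253526, Rational(1, 2))) ≈ 2247.2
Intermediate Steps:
J = 164 (J = Add(3, 161) = 164)
Function('j')(K, N) = Add(Pow(K, 2), Mul(971, N))
Pow(Add(Function('j')(-892, Mul(Add(Add(-415, Mul(-1, -379)), J), Pow(Add(728, 975), -1))), 4254054), Rational(1, 2)) = Pow(Add(Add(Pow(-892, 2), Mul(971, Mul(Add(Add(-415, Mul(-1, -379)), 164), Pow(Add(728, 975), -1)))), 4254054), Rational(1, 2)) = Pow(Add(Add(795664, Mul(971, Mul(Add(Add(-415, 379), 164), Pow(1703, -1)))), 4254054), Rational(1, 2)) = Pow(Add(Add(795664, Mul(971, Mul(Add(-36, 164), Rational(1, 1703)))), 4254054), Rational(1, 2)) = Pow(Add(Add(795664, Mul(971, Mul(128, Rational(1, 1703)))), 4254054), Rational(1, 2)) = Pow(Add(Add(795664, Mul(971, Rational(128, 1703))), 4254054), Rational(1, 2)) = Pow(Add(Add(795664, Rational(124288, 1703)), 4254054), Rational(1, 2)) = Pow(Add(Rational(1355140080, 1703), 4254054), Rational(1, 2)) = Pow(Rational(8599794042, 1703), Rational(1, 2)) = Mul(Rational(1, 1703), Pow(14645449253526, Rational(1, 2)))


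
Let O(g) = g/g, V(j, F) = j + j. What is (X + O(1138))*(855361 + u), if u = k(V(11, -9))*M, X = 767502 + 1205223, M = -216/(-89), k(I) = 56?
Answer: 150201828777350/89 ≈ 1.6877e+12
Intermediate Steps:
V(j, F) = 2*j
M = 216/89 (M = -216*(-1/89) = 216/89 ≈ 2.4270)
O(g) = 1
X = 1972725
u = 12096/89 (u = 56*(216/89) = 12096/89 ≈ 135.91)
(X + O(1138))*(855361 + u) = (1972725 + 1)*(855361 + 12096/89) = 1972726*(76139225/89) = 150201828777350/89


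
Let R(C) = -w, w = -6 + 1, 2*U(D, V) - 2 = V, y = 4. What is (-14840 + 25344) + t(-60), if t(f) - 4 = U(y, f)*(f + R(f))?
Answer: 12103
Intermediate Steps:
U(D, V) = 1 + V/2
w = -5
R(C) = 5 (R(C) = -1*(-5) = 5)
t(f) = 4 + (1 + f/2)*(5 + f) (t(f) = 4 + (1 + f/2)*(f + 5) = 4 + (1 + f/2)*(5 + f))
(-14840 + 25344) + t(-60) = (-14840 + 25344) + (9 + (½)*(-60)² + (7/2)*(-60)) = 10504 + (9 + (½)*3600 - 210) = 10504 + (9 + 1800 - 210) = 10504 + 1599 = 12103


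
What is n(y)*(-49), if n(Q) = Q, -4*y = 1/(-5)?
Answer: -49/20 ≈ -2.4500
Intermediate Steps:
y = 1/20 (y = -1/4/(-5) = -1/4*(-1/5) = 1/20 ≈ 0.050000)
n(y)*(-49) = (1/20)*(-49) = -49/20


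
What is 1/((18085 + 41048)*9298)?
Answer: 1/549818634 ≈ 1.8188e-9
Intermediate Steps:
1/((18085 + 41048)*9298) = (1/9298)/59133 = (1/59133)*(1/9298) = 1/549818634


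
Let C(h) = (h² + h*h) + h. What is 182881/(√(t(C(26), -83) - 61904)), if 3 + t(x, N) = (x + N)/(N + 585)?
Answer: -182881*I*√1733351282/10358673 ≈ -735.03*I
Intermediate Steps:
C(h) = h + 2*h² (C(h) = (h² + h²) + h = 2*h² + h = h + 2*h²)
t(x, N) = -3 + (N + x)/(585 + N) (t(x, N) = -3 + (x + N)/(N + 585) = -3 + (N + x)/(585 + N))
182881/(√(t(C(26), -83) - 61904)) = 182881/(√((-1755 + 26*(1 + 2*26) - 2*(-83))/(585 - 83) - 61904)) = 182881/(√((-1755 + 26*(1 + 52) + 166)/502 - 61904)) = 182881/(√((-1755 + 26*53 + 166)/502 - 61904)) = 182881/(√((-1755 + 1378 + 166)/502 - 61904)) = 182881/(√((1/502)*(-211) - 61904)) = 182881/(√(-211/502 - 61904)) = 182881/(√(-31076019/502)) = 182881/((3*I*√1733351282/502)) = 182881*(-I*√1733351282/10358673) = -182881*I*√1733351282/10358673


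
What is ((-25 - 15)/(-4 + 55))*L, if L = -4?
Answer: 160/51 ≈ 3.1373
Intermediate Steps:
((-25 - 15)/(-4 + 55))*L = ((-25 - 15)/(-4 + 55))*(-4) = -40/51*(-4) = 160/51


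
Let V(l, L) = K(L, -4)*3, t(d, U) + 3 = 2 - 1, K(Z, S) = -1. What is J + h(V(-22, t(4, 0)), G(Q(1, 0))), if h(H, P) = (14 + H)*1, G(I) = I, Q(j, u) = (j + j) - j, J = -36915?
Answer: -36904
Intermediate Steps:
Q(j, u) = j (Q(j, u) = 2*j - j = j)
t(d, U) = -2 (t(d, U) = -3 + (2 - 1) = -3 + 1 = -2)
V(l, L) = -3 (V(l, L) = -1*3 = -3)
h(H, P) = 14 + H
J + h(V(-22, t(4, 0)), G(Q(1, 0))) = -36915 + (14 - 3) = -36915 + 11 = -36904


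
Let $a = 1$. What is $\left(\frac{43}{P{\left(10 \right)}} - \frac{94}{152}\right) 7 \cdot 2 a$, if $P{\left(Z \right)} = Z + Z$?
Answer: $\frac{2037}{95} \approx 21.442$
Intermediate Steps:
$P{\left(Z \right)} = 2 Z$
$\left(\frac{43}{P{\left(10 \right)}} - \frac{94}{152}\right) 7 \cdot 2 a = \left(\frac{43}{2 \cdot 10} - \frac{94}{152}\right) 7 \cdot 2 \cdot 1 = \left(\frac{43}{20} - \frac{47}{76}\right) 14 \cdot 1 = \left(43 \cdot \frac{1}{20} - \frac{47}{76}\right) 14 = \left(\frac{43}{20} - \frac{47}{76}\right) 14 = \frac{291}{190} \cdot 14 = \frac{2037}{95}$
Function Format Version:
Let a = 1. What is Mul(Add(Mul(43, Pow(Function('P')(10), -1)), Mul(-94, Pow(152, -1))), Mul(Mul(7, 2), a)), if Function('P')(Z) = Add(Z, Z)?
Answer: Rational(2037, 95) ≈ 21.442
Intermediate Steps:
Function('P')(Z) = Mul(2, Z)
Mul(Add(Mul(43, Pow(Function('P')(10), -1)), Mul(-94, Pow(152, -1))), Mul(Mul(7, 2), a)) = Mul(Add(Mul(43, Pow(Mul(2, 10), -1)), Mul(-94, Pow(152, -1))), Mul(Mul(7, 2), 1)) = Mul(Add(Mul(43, Pow(20, -1)), Mul(-94, Rational(1, 152))), Mul(14, 1)) = Mul(Add(Mul(43, Rational(1, 20)), Rational(-47, 76)), 14) = Mul(Add(Rational(43, 20), Rational(-47, 76)), 14) = Mul(Rational(291, 190), 14) = Rational(2037, 95)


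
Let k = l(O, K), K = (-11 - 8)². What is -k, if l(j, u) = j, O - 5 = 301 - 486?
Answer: 180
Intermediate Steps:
O = -180 (O = 5 + (301 - 486) = 5 - 185 = -180)
K = 361 (K = (-19)² = 361)
k = -180
-k = -1*(-180) = 180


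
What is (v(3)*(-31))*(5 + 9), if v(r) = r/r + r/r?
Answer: -868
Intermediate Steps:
v(r) = 2 (v(r) = 1 + 1 = 2)
(v(3)*(-31))*(5 + 9) = (2*(-31))*(5 + 9) = -62*14 = -868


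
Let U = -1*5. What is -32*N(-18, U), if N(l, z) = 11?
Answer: -352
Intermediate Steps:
U = -5
-32*N(-18, U) = -32*11 = -352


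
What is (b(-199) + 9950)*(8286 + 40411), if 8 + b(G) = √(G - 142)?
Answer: 484145574 + 48697*I*√341 ≈ 4.8415e+8 + 8.9925e+5*I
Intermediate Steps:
b(G) = -8 + √(-142 + G) (b(G) = -8 + √(G - 142) = -8 + √(-142 + G))
(b(-199) + 9950)*(8286 + 40411) = ((-8 + √(-142 - 199)) + 9950)*(8286 + 40411) = ((-8 + √(-341)) + 9950)*48697 = ((-8 + I*√341) + 9950)*48697 = (9942 + I*√341)*48697 = 484145574 + 48697*I*√341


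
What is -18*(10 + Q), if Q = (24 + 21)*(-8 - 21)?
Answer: 23310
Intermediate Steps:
Q = -1305 (Q = 45*(-29) = -1305)
-18*(10 + Q) = -18*(10 - 1305) = -18*(-1295) = 23310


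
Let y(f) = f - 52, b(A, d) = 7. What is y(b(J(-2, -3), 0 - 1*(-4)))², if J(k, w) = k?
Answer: 2025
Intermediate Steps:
y(f) = -52 + f
y(b(J(-2, -3), 0 - 1*(-4)))² = (-52 + 7)² = (-45)² = 2025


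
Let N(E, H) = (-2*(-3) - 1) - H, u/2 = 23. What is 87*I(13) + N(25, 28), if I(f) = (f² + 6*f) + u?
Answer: 25468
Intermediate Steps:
u = 46 (u = 2*23 = 46)
N(E, H) = 5 - H (N(E, H) = (6 - 1) - H = 5 - H)
I(f) = 46 + f² + 6*f (I(f) = (f² + 6*f) + 46 = 46 + f² + 6*f)
87*I(13) + N(25, 28) = 87*(46 + 13² + 6*13) + (5 - 1*28) = 87*(46 + 169 + 78) + (5 - 28) = 87*293 - 23 = 25491 - 23 = 25468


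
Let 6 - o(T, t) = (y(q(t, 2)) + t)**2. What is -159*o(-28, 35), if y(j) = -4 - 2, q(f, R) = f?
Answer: 132765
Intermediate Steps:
y(j) = -6
o(T, t) = 6 - (-6 + t)**2
-159*o(-28, 35) = -159*(6 - (-6 + 35)**2) = -159*(6 - 1*29**2) = -159*(6 - 1*841) = -159*(6 - 841) = -159*(-835) = 132765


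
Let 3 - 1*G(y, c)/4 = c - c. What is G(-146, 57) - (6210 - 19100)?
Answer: 12902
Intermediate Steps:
G(y, c) = 12 (G(y, c) = 12 - 4*(c - c) = 12 - 4*0 = 12 + 0 = 12)
G(-146, 57) - (6210 - 19100) = 12 - (6210 - 19100) = 12 - 1*(-12890) = 12 + 12890 = 12902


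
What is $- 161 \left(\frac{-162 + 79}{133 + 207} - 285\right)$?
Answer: $\frac{15614263}{340} \approx 45924.0$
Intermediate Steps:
$- 161 \left(\frac{-162 + 79}{133 + 207} - 285\right) = - 161 \left(- \frac{83}{340} - 285\right) = \left(-161\right) \left(- \frac{96983}{340}\right) = \frac{15614263}{340}$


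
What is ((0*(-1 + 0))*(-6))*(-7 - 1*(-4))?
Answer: 0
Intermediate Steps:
((0*(-1 + 0))*(-6))*(-7 - 1*(-4)) = ((0*(-1))*(-6))*(-7 + 4) = (0*(-6))*(-3) = 0*(-3) = 0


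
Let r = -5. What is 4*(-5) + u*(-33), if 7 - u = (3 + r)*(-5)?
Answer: 79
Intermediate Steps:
u = -3 (u = 7 - (3 - 5)*(-5) = 7 - (-2)*(-5) = 7 - 1*10 = 7 - 10 = -3)
4*(-5) + u*(-33) = 4*(-5) - 3*(-33) = -20 + 99 = 79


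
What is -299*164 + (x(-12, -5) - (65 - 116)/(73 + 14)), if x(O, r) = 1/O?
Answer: -17064353/348 ≈ -49036.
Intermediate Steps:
-299*164 + (x(-12, -5) - (65 - 116)/(73 + 14)) = -299*164 + (1/(-12) - (65 - 116)/(73 + 14)) = -49036 + (-1/12 - (-51)/87) = -49036 + (-1/12 - 1*(-17/29)) = -49036 + (-1/12 + 17/29) = -49036 + 175/348 = -17064353/348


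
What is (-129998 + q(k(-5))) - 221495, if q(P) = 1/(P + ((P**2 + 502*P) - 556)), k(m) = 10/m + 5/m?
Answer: -722669609/2056 ≈ -3.5149e+5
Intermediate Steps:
k(m) = 15/m
q(P) = 1/(-556 + P**2 + 503*P) (q(P) = 1/(P + (-556 + P**2 + 502*P)) = 1/(-556 + P**2 + 503*P))
(-129998 + q(k(-5))) - 221495 = (-129998 + 1/(-556 + (15/(-5))**2 + 503*(15/(-5)))) - 221495 = (-129998 + 1/(-556 + (15*(-1/5))**2 + 503*(15*(-1/5)))) - 221495 = (-129998 + 1/(-556 + (-3)**2 + 503*(-3))) - 221495 = (-129998 + 1/(-556 + 9 - 1509)) - 221495 = (-129998 + 1/(-2056)) - 221495 = (-129998 - 1/2056) - 221495 = -267275889/2056 - 221495 = -722669609/2056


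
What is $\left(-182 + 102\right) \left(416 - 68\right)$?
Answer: $-27840$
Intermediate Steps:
$\left(-182 + 102\right) \left(416 - 68\right) = \left(-80\right) 348 = -27840$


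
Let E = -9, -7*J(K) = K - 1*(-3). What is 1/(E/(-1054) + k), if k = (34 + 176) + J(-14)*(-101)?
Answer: 7378/378449 ≈ 0.019495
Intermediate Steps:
J(K) = -3/7 - K/7 (J(K) = -(K - 1*(-3))/7 = -(K + 3)/7 = -(3 + K)/7 = -3/7 - K/7)
k = 359/7 (k = (34 + 176) + (-3/7 - ⅐*(-14))*(-101) = 210 + (-3/7 + 2)*(-101) = 210 + (11/7)*(-101) = 210 - 1111/7 = 359/7 ≈ 51.286)
1/(E/(-1054) + k) = 1/(-9/(-1054) + 359/7) = 1/(-1/1054*(-9) + 359/7) = 1/(9/1054 + 359/7) = 1/(378449/7378) = 7378/378449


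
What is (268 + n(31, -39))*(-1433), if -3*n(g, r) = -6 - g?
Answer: -1205153/3 ≈ -4.0172e+5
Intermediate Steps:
n(g, r) = 2 + g/3 (n(g, r) = -(-6 - g)/3 = 2 + g/3)
(268 + n(31, -39))*(-1433) = (268 + (2 + (1/3)*31))*(-1433) = (268 + (2 + 31/3))*(-1433) = (268 + 37/3)*(-1433) = (841/3)*(-1433) = -1205153/3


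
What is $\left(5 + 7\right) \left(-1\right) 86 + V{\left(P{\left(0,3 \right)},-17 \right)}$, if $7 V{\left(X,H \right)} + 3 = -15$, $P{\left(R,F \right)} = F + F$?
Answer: $- \frac{7242}{7} \approx -1034.6$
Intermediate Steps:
$P{\left(R,F \right)} = 2 F$
$V{\left(X,H \right)} = - \frac{18}{7}$ ($V{\left(X,H \right)} = - \frac{3}{7} + \frac{1}{7} \left(-15\right) = - \frac{3}{7} - \frac{15}{7} = - \frac{18}{7}$)
$\left(5 + 7\right) \left(-1\right) 86 + V{\left(P{\left(0,3 \right)},-17 \right)} = \left(5 + 7\right) \left(-1\right) 86 - \frac{18}{7} = 12 \left(-1\right) 86 - \frac{18}{7} = \left(-12\right) 86 - \frac{18}{7} = -1032 - \frac{18}{7} = - \frac{7242}{7}$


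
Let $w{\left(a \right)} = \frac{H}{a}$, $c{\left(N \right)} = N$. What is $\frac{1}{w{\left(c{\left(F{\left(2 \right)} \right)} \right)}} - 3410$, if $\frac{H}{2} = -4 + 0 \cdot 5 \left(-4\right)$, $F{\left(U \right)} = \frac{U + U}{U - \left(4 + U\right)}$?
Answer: $- \frac{27279}{8} \approx -3409.9$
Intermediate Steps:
$F{\left(U \right)} = - \frac{U}{2}$ ($F{\left(U \right)} = \frac{2 U}{-4} = 2 U \left(- \frac{1}{4}\right) = - \frac{U}{2}$)
$H = -8$ ($H = 2 \left(-4 + 0 \cdot 5 \left(-4\right)\right) = 2 \left(-4 + 0 \left(-4\right)\right) = 2 \left(-4 + 0\right) = 2 \left(-4\right) = -8$)
$w{\left(a \right)} = - \frac{8}{a}$
$\frac{1}{w{\left(c{\left(F{\left(2 \right)} \right)} \right)}} - 3410 = \frac{1}{\left(-8\right) \frac{1}{\left(- \frac{1}{2}\right) 2}} - 3410 = \frac{1}{\left(-8\right) \frac{1}{-1}} - 3410 = \frac{1}{\left(-8\right) \left(-1\right)} - 3410 = \frac{1}{8} - 3410 = - \frac{27279}{8}$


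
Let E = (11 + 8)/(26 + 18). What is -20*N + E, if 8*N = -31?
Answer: 3429/44 ≈ 77.932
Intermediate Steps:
E = 19/44 ≈ 0.43182
N = -31/8 (N = (1/8)*(-31) = -31/8 ≈ -3.8750)
-20*N + E = -20*(-31/8) + 19/44 = 155/2 + 19/44 = 3429/44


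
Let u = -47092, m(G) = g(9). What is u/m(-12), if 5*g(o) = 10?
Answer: -23546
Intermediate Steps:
g(o) = 2 (g(o) = (⅕)*10 = 2)
m(G) = 2
u/m(-12) = -47092/2 = -47092*½ = -23546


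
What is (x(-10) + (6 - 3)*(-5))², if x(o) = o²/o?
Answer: 625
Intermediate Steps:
x(o) = o
(x(-10) + (6 - 3)*(-5))² = (-10 + (6 - 3)*(-5))² = (-10 + 3*(-5))² = (-10 - 15)² = (-25)² = 625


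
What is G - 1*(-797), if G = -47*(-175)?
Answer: 9022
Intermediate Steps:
G = 8225
G - 1*(-797) = 8225 - 1*(-797) = 8225 + 797 = 9022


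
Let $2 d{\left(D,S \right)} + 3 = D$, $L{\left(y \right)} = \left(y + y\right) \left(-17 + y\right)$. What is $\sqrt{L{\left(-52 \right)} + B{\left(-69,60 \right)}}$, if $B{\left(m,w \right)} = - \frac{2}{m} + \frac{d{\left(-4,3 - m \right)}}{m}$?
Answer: $\frac{\sqrt{136661262}}{138} \approx 84.712$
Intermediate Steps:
$L{\left(y \right)} = 2 y \left(-17 + y\right)$
$d{\left(D,S \right)} = - \frac{3}{2} + \frac{D}{2}$
$B{\left(m,w \right)} = - \frac{11}{2 m}$ ($B{\left(m,w \right)} = - \frac{2}{m} + \frac{- \frac{3}{2} + \frac{1}{2} \left(-4\right)}{m} = - \frac{2}{m} + \frac{- \frac{3}{2} - 2}{m} = - \frac{2}{m} - \frac{7}{2 m} = - \frac{11}{2 m}$)
$\sqrt{L{\left(-52 \right)} + B{\left(-69,60 \right)}} = \sqrt{2 \left(-52\right) \left(-17 - 52\right) - \frac{11}{2 \left(-69\right)}} = \sqrt{2 \left(-52\right) \left(-69\right) - - \frac{11}{138}} = \sqrt{7176 + \frac{11}{138}} = \sqrt{\frac{990299}{138}} = \frac{\sqrt{136661262}}{138}$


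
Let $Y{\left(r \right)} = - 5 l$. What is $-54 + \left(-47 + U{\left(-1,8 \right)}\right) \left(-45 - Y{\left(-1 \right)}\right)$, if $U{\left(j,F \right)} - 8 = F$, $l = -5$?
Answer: $2116$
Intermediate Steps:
$U{\left(j,F \right)} = 8 + F$
$Y{\left(r \right)} = 25$ ($Y{\left(r \right)} = \left(-5\right) \left(-5\right) = 25$)
$-54 + \left(-47 + U{\left(-1,8 \right)}\right) \left(-45 - Y{\left(-1 \right)}\right) = -54 + \left(-47 + \left(8 + 8\right)\right) \left(-45 - 25\right) = -54 + \left(-47 + 16\right) \left(-45 - 25\right) = -54 - -2170 = -54 + 2170 = 2116$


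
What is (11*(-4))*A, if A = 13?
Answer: -572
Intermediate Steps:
(11*(-4))*A = (11*(-4))*13 = -44*13 = -572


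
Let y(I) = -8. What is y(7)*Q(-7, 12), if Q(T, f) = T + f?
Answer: -40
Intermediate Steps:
y(7)*Q(-7, 12) = -8*(-7 + 12) = -8*5 = -40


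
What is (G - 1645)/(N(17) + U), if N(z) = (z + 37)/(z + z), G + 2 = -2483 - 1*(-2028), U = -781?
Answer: 17867/6625 ≈ 2.6969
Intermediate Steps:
G = -457 (G = -2 + (-2483 - 1*(-2028)) = -2 + (-2483 + 2028) = -2 - 455 = -457)
N(z) = (37 + z)/(2*z) (N(z) = (37 + z)/((2*z)) = (37 + z)*(1/(2*z)) = (37 + z)/(2*z))
(G - 1645)/(N(17) + U) = (-457 - 1645)/((½)*(37 + 17)/17 - 781) = -2102/((½)*(1/17)*54 - 781) = -2102/(27/17 - 781) = -2102/(-13250/17) = -2102*(-17/13250) = 17867/6625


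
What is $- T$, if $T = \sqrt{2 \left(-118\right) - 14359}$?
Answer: $- i \sqrt{14595} \approx - 120.81 i$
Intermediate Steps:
$T = i \sqrt{14595}$ ($T = \sqrt{-236 - 14359} = \sqrt{-14595} = i \sqrt{14595} \approx 120.81 i$)
$- T = - i \sqrt{14595}$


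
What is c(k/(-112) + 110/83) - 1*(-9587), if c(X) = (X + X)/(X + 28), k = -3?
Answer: 2615905197/272857 ≈ 9587.1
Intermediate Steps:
c(X) = 2*X/(28 + X) (c(X) = (2*X)/(28 + X) = 2*X/(28 + X))
c(k/(-112) + 110/83) - 1*(-9587) = 2*(-3/(-112) + 110/83)/(28 + (-3/(-112) + 110/83)) - 1*(-9587) = 2*(-3*(-1/112) + 110*(1/83))/(28 + (-3*(-1/112) + 110*(1/83))) + 9587 = 2*(3/112 + 110/83)/(28 + (3/112 + 110/83)) + 9587 = 2*(12569/9296)/(28 + 12569/9296) + 9587 = 2*(12569/9296)/(272857/9296) + 9587 = 2*(12569/9296)*(9296/272857) + 9587 = 25138/272857 + 9587 = 2615905197/272857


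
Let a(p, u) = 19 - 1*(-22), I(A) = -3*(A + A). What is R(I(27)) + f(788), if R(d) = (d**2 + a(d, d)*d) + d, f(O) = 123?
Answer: 19563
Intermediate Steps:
I(A) = -6*A
a(p, u) = 41 (a(p, u) = 19 + 22 = 41)
R(d) = d**2 + 42*d (R(d) = (d**2 + 41*d) + d = d**2 + 42*d)
R(I(27)) + f(788) = (-6*27)*(42 - 6*27) + 123 = -162*(42 - 162) + 123 = -162*(-120) + 123 = 19440 + 123 = 19563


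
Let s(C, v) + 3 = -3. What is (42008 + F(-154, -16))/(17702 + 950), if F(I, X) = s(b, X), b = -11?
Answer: 21001/9326 ≈ 2.2519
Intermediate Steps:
s(C, v) = -6 (s(C, v) = -3 - 3 = -6)
F(I, X) = -6
(42008 + F(-154, -16))/(17702 + 950) = (42008 - 6)/(17702 + 950) = 42002/18652 = 42002*(1/18652) = 21001/9326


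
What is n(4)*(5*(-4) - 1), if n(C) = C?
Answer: -84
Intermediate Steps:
n(4)*(5*(-4) - 1) = 4*(5*(-4) - 1) = 4*(-20 - 1) = 4*(-21) = -84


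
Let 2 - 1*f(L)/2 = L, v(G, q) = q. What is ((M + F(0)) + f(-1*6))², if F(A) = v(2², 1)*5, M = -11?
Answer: 100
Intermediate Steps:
f(L) = 4 - 2*L
F(A) = 5 (F(A) = 1*5 = 5)
((M + F(0)) + f(-1*6))² = ((-11 + 5) + (4 - (-2)*6))² = (-6 + (4 - 2*(-6)))² = (-6 + (4 + 12))² = (-6 + 16)² = 10² = 100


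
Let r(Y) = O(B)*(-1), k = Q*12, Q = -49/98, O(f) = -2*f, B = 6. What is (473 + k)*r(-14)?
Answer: 5604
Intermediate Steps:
Q = -1/2 (Q = -49*1/98 = -1/2 ≈ -0.50000)
k = -6 (k = -1/2*12 = -6)
r(Y) = 12 (r(Y) = -2*6*(-1) = -12*(-1) = 12)
(473 + k)*r(-14) = (473 - 6)*12 = 467*12 = 5604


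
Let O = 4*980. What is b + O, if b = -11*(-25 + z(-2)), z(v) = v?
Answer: 4217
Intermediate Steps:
b = 297 (b = -11*(-25 - 2) = -11*(-27) = 297)
O = 3920
b + O = 297 + 3920 = 4217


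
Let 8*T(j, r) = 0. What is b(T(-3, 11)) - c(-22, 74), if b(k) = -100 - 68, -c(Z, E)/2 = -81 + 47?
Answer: -236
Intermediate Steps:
c(Z, E) = 68 (c(Z, E) = -2*(-81 + 47) = -2*(-34) = 68)
T(j, r) = 0 (T(j, r) = (1/8)*0 = 0)
b(k) = -168
b(T(-3, 11)) - c(-22, 74) = -168 - 1*68 = -168 - 68 = -236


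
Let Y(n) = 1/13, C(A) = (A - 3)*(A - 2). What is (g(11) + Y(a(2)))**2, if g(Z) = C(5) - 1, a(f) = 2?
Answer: 4356/169 ≈ 25.775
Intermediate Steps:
C(A) = (-3 + A)*(-2 + A)
Y(n) = 1/13
g(Z) = 5 (g(Z) = (6 + 5**2 - 5*5) - 1 = (6 + 25 - 25) - 1 = 6 - 1 = 5)
(g(11) + Y(a(2)))**2 = (5 + 1/13)**2 = (66/13)**2 = 4356/169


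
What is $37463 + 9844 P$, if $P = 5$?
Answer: $86683$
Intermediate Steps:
$37463 + 9844 P = 37463 + 9844 \cdot 5 = 37463 + 49220 = 86683$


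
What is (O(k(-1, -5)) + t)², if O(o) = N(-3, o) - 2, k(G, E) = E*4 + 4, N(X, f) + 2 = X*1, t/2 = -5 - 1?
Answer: 361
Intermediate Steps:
t = -12 (t = 2*(-5 - 1) = 2*(-6) = -12)
N(X, f) = -2 + X (N(X, f) = -2 + X*1 = -2 + X)
k(G, E) = 4 + 4*E (k(G, E) = 4*E + 4 = 4 + 4*E)
O(o) = -7 (O(o) = (-2 - 3) - 2 = -5 - 2 = -7)
(O(k(-1, -5)) + t)² = (-7 - 12)² = (-19)² = 361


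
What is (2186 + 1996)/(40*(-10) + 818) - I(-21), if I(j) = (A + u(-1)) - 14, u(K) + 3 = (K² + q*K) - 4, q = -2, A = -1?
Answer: 6062/209 ≈ 29.005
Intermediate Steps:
u(K) = -7 + K² - 2*K (u(K) = -3 + ((K² - 2*K) - 4) = -3 + (-4 + K² - 2*K) = -7 + K² - 2*K)
I(j) = -19 (I(j) = (-1 + (-7 + (-1)² - 2*(-1))) - 14 = (-1 + (-7 + 1 + 2)) - 14 = (-1 - 4) - 14 = -5 - 14 = -19)
(2186 + 1996)/(40*(-10) + 818) - I(-21) = (2186 + 1996)/(40*(-10) + 818) - 1*(-19) = 4182/(-400 + 818) + 19 = 4182/418 + 19 = 4182*(1/418) + 19 = 2091/209 + 19 = 6062/209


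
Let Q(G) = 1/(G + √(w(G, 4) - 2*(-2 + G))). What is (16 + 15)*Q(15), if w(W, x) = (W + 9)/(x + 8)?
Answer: 155/83 - 62*I*√6/249 ≈ 1.8675 - 0.60991*I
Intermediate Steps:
w(W, x) = (9 + W)/(8 + x)
Q(G) = 1/(G + √(19/4 - 23*G/12)) (Q(G) = 1/(G + √((9 + G)/(8 + 4) - 2*(-2 + G))) = 1/(G + √((9 + G)/12 + (4 - 2*G))) = 1/(G + √((¾ + G/12) + (4 - 2*G))) = 1/(G + √(19/4 - 23*G/12)))
(16 + 15)*Q(15) = (16 + 15)*(6/(6*15 + √3*√(57 - 23*15))) = 31*(6/(90 + √3*√(57 - 345))) = 31*(6/(90 + √3*√(-288))) = 31*(6/(90 + √3*(12*I*√2))) = 31*(6/(90 + 12*I*√6)) = 186/(90 + 12*I*√6)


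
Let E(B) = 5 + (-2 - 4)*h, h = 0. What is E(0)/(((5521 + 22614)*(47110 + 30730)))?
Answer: 1/438005680 ≈ 2.2831e-9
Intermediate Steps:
E(B) = 5 (E(B) = 5 + (-2 - 4)*0 = 5 - 6*0 = 5 + 0 = 5)
E(0)/(((5521 + 22614)*(47110 + 30730))) = 5/(((5521 + 22614)*(47110 + 30730))) = 5/((28135*77840)) = 5/2190028400 = 5*(1/2190028400) = 1/438005680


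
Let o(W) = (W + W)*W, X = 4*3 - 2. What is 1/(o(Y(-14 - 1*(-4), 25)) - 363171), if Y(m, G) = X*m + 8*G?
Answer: -1/343171 ≈ -2.9140e-6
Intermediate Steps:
X = 10 (X = 12 - 2 = 10)
Y(m, G) = 8*G + 10*m (Y(m, G) = 10*m + 8*G = 8*G + 10*m)
o(W) = 2*W**2 (o(W) = (2*W)*W = 2*W**2)
1/(o(Y(-14 - 1*(-4), 25)) - 363171) = 1/(2*(8*25 + 10*(-14 - 1*(-4)))**2 - 363171) = 1/(2*(200 + 10*(-14 + 4))**2 - 363171) = 1/(2*(200 + 10*(-10))**2 - 363171) = 1/(2*(200 - 100)**2 - 363171) = 1/(2*100**2 - 363171) = 1/(2*10000 - 363171) = 1/(20000 - 363171) = 1/(-343171) = -1/343171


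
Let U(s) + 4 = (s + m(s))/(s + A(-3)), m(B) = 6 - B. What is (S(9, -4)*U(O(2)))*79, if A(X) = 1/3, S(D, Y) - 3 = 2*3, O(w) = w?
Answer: -7110/7 ≈ -1015.7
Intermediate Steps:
S(D, Y) = 9 (S(D, Y) = 3 + 2*3 = 3 + 6 = 9)
A(X) = ⅓
U(s) = -4 + 6/(⅓ + s) (U(s) = -4 + (s + (6 - s))/(s + ⅓) = -4 + 6/(⅓ + s))
(S(9, -4)*U(O(2)))*79 = (9*(2*(7 - 6*2)/(1 + 3*2)))*79 = (9*(2*(7 - 12)/(1 + 6)))*79 = (9*(2*(-5)/7))*79 = (9*(2*(⅐)*(-5)))*79 = (9*(-10/7))*79 = -90/7*79 = -7110/7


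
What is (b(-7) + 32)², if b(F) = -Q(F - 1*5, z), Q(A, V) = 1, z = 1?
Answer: 961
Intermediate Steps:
b(F) = -1 (b(F) = -1*1 = -1)
(b(-7) + 32)² = (-1 + 32)² = 31² = 961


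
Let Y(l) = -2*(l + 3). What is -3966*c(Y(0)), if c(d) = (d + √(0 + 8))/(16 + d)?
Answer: 11898/5 - 3966*√2/5 ≈ 1257.8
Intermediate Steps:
Y(l) = -6 - 2*l (Y(l) = -2*(3 + l) = -6 - 2*l)
c(d) = (d + 2*√2)/(16 + d) (c(d) = (d + √8)/(16 + d) = (d + 2*√2)/(16 + d))
-3966*c(Y(0)) = -3966*((-6 - 2*0) + 2*√2)/(16 + (-6 - 2*0)) = -3966*((-6 + 0) + 2*√2)/(16 + (-6 + 0)) = -3966*(-6 + 2*√2)/(16 - 6) = -3966*(-6 + 2*√2)/10 = -1983*(-6 + 2*√2)/5 = -3966*(-⅗ + √2/5) = 11898/5 - 3966*√2/5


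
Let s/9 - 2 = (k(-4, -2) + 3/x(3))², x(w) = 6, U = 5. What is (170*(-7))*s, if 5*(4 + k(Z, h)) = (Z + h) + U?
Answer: -1680399/10 ≈ -1.6804e+5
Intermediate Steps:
k(Z, h) = -3 + Z/5 + h/5 (k(Z, h) = -4 + ((Z + h) + 5)/5 = -4 + (5 + Z + h)/5 = -4 + (1 + Z/5 + h/5) = -3 + Z/5 + h/5)
s = 14121/100 (s = 18 + 9*((-3 + (⅕)*(-4) + (⅕)*(-2)) + 3/6)² = 18 + 9*((-3 - ⅘ - ⅖) + 3*(⅙))² = 18 + 9*(-21/5 + ½)² = 18 + 9*(-37/10)² = 18 + 9*(1369/100) = 18 + 12321/100 = 14121/100 ≈ 141.21)
(170*(-7))*s = (170*(-7))*(14121/100) = -1190*14121/100 = -1680399/10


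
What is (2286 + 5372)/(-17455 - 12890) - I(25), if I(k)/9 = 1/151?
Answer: -204209/654585 ≈ -0.31197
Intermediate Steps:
I(k) = 9/151
(2286 + 5372)/(-17455 - 12890) - I(25) = (2286 + 5372)/(-17455 - 12890) - 1*9/151 = 7658/(-30345) - 9/151 = 7658*(-1/30345) - 9/151 = -1094/4335 - 9/151 = -204209/654585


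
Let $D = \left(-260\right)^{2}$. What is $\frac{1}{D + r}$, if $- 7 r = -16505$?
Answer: $\frac{7}{489705} \approx 1.4294 \cdot 10^{-5}$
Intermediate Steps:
$D = 67600$
$r = \frac{16505}{7}$ ($r = \left(- \frac{1}{7}\right) \left(-16505\right) = \frac{16505}{7} \approx 2357.9$)
$\frac{1}{D + r} = \frac{1}{67600 + \frac{16505}{7}} = \frac{1}{\frac{489705}{7}} = \frac{7}{489705}$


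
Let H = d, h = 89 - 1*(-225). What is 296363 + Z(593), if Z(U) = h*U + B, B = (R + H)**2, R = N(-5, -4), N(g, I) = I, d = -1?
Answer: 482590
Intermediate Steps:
R = -4
h = 314 (h = 89 + 225 = 314)
H = -1
B = 25 (B = (-4 - 1)**2 = (-5)**2 = 25)
Z(U) = 25 + 314*U (Z(U) = 314*U + 25 = 25 + 314*U)
296363 + Z(593) = 296363 + (25 + 314*593) = 296363 + (25 + 186202) = 296363 + 186227 = 482590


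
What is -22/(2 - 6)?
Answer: 11/2 ≈ 5.5000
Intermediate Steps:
-22/(2 - 6) = -22/(-4) = -1/4*(-22) = 11/2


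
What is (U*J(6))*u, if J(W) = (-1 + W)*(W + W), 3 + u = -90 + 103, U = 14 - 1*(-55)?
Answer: 41400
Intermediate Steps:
U = 69 (U = 14 + 55 = 69)
u = 10 (u = -3 + (-90 + 103) = -3 + 13 = 10)
J(W) = 2*W*(-1 + W) (J(W) = (-1 + W)*(2*W) = 2*W*(-1 + W))
(U*J(6))*u = (69*(2*6*(-1 + 6)))*10 = (69*(2*6*5))*10 = (69*60)*10 = 4140*10 = 41400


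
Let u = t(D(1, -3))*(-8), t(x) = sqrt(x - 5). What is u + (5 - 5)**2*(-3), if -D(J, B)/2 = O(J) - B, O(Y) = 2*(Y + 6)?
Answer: -8*I*sqrt(39) ≈ -49.96*I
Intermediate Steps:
O(Y) = 12 + 2*Y (O(Y) = 2*(6 + Y) = 12 + 2*Y)
D(J, B) = -24 - 4*J + 2*B (D(J, B) = -2*((12 + 2*J) - B) = -2*(12 - B + 2*J) = -24 - 4*J + 2*B)
t(x) = sqrt(-5 + x)
u = -8*I*sqrt(39) (u = sqrt(-5 + (-24 - 4*1 + 2*(-3)))*(-8) = sqrt(-5 + (-24 - 4 - 6))*(-8) = sqrt(-5 - 34)*(-8) = sqrt(-39)*(-8) = (I*sqrt(39))*(-8) = -8*I*sqrt(39) ≈ -49.96*I)
u + (5 - 5)**2*(-3) = -8*I*sqrt(39) + (5 - 5)**2*(-3) = -8*I*sqrt(39) + 0**2*(-3) = -8*I*sqrt(39) + 0*(-3) = -8*I*sqrt(39) + 0 = -8*I*sqrt(39)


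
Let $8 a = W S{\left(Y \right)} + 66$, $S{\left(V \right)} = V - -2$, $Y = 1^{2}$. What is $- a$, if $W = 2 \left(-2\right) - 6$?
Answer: $- \frac{9}{2} \approx -4.5$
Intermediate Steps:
$Y = 1$
$S{\left(V \right)} = 2 + V$ ($S{\left(V \right)} = V + 2 = 2 + V$)
$W = -10$ ($W = -4 - 6 = -10$)
$a = \frac{9}{2}$ ($a = \frac{- 10 \left(2 + 1\right) + 66}{8} = \frac{\left(-10\right) 3 + 66}{8} = \frac{-30 + 66}{8} = \frac{1}{8} \cdot 36 = \frac{9}{2} \approx 4.5$)
$- a = \left(-1\right) \frac{9}{2} = - \frac{9}{2}$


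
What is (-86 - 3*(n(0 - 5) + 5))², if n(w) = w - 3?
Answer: 5929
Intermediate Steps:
n(w) = -3 + w
(-86 - 3*(n(0 - 5) + 5))² = (-86 - 3*((-3 + (0 - 5)) + 5))² = (-86 - 3*((-3 - 5) + 5))² = (-86 - 3*(-8 + 5))² = (-86 - 3*(-3))² = (-86 + 9)² = (-77)² = 5929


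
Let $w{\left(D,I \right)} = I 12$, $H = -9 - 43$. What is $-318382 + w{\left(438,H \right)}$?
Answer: $-319006$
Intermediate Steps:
$H = -52$
$w{\left(D,I \right)} = 12 I$
$-318382 + w{\left(438,H \right)} = -318382 + 12 \left(-52\right) = -318382 - 624 = -319006$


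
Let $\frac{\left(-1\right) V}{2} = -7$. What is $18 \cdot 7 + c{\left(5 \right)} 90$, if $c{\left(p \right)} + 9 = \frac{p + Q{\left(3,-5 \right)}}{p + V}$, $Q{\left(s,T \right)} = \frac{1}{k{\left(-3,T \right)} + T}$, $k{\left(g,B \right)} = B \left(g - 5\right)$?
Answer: $- \frac{87804}{133} \approx -660.18$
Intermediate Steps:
$V = 14$ ($V = \left(-2\right) \left(-7\right) = 14$)
$k{\left(g,B \right)} = B \left(-5 + g\right)$
$Q{\left(s,T \right)} = - \frac{1}{7 T}$ ($Q{\left(s,T \right)} = \frac{1}{T \left(-5 - 3\right) + T} = \frac{1}{T \left(-8\right) + T} = \frac{1}{- 8 T + T} = \frac{1}{\left(-7\right) T} = - \frac{1}{7 T}$)
$c{\left(p \right)} = -9 + \frac{\frac{1}{35} + p}{14 + p}$ ($c{\left(p \right)} = -9 + \frac{p - \frac{1}{7 \left(-5\right)}}{p + 14} = -9 + \frac{p - - \frac{1}{35}}{14 + p} = -9 + \frac{p + \frac{1}{35}}{14 + p} = -9 + \frac{\frac{1}{35} + p}{14 + p}$)
$18 \cdot 7 + c{\left(5 \right)} 90 = 18 \cdot 7 + \frac{-4409 - 1400}{35 \left(14 + 5\right)} 90 = 126 + \frac{-4409 - 1400}{35 \cdot 19} \cdot 90 = 126 + \frac{1}{35} \cdot \frac{1}{19} \left(-5809\right) 90 = 126 - \frac{104562}{133} = - \frac{87804}{133}$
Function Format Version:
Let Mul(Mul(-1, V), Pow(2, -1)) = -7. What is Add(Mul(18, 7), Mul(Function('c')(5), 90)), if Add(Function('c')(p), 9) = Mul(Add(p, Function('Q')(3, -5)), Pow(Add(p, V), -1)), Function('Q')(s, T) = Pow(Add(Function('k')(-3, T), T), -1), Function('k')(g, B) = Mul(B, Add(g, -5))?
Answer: Rational(-87804, 133) ≈ -660.18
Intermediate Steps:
V = 14 (V = Mul(-2, -7) = 14)
Function('k')(g, B) = Mul(B, Add(-5, g))
Function('Q')(s, T) = Mul(Rational(-1, 7), Pow(T, -1)) (Function('Q')(s, T) = Pow(Add(Mul(T, Add(-5, -3)), T), -1) = Pow(Add(Mul(T, -8), T), -1) = Pow(Add(Mul(-8, T), T), -1) = Pow(Mul(-7, T), -1) = Mul(Rational(-1, 7), Pow(T, -1)))
Function('c')(p) = Add(-9, Mul(Pow(Add(14, p), -1), Add(Rational(1, 35), p))) (Function('c')(p) = Add(-9, Mul(Add(p, Mul(Rational(-1, 7), Pow(-5, -1))), Pow(Add(p, 14), -1))) = Add(-9, Mul(Add(p, Mul(Rational(-1, 7), Rational(-1, 5))), Pow(Add(14, p), -1))) = Add(-9, Mul(Add(p, Rational(1, 35)), Pow(Add(14, p), -1))) = Add(-9, Mul(Add(Rational(1, 35), p), Pow(Add(14, p), -1))) = Add(-9, Mul(Pow(Add(14, p), -1), Add(Rational(1, 35), p))))
Add(Mul(18, 7), Mul(Function('c')(5), 90)) = Add(Mul(18, 7), Mul(Mul(Rational(1, 35), Pow(Add(14, 5), -1), Add(-4409, Mul(-280, 5))), 90)) = Add(126, Mul(Mul(Rational(1, 35), Pow(19, -1), Add(-4409, -1400)), 90)) = Add(126, Mul(Mul(Rational(1, 35), Rational(1, 19), -5809), 90)) = Add(126, Mul(Rational(-5809, 665), 90)) = Add(126, Rational(-104562, 133)) = Rational(-87804, 133)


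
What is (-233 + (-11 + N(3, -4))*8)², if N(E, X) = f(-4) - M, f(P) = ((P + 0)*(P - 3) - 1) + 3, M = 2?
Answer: 9409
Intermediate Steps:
f(P) = 2 + P*(-3 + P) (f(P) = (P*(-3 + P) - 1) + 3 = (-1 + P*(-3 + P)) + 3 = 2 + P*(-3 + P))
N(E, X) = 28 (N(E, X) = (2 + (-4)² - 3*(-4)) - 1*2 = (2 + 16 + 12) - 2 = 30 - 2 = 28)
(-233 + (-11 + N(3, -4))*8)² = (-233 + (-11 + 28)*8)² = (-233 + 17*8)² = (-233 + 136)² = (-97)² = 9409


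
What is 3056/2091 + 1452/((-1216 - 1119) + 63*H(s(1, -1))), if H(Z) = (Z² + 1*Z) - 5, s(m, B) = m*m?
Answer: 1169303/1319421 ≈ 0.88622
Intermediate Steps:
s(m, B) = m²
H(Z) = -5 + Z + Z² (H(Z) = (Z² + Z) - 5 = (Z + Z²) - 5 = -5 + Z + Z²)
3056/2091 + 1452/((-1216 - 1119) + 63*H(s(1, -1))) = 3056/2091 + 1452/((-1216 - 1119) + 63*(-5 + 1² + (1²)²)) = 3056*(1/2091) + 1452/(-2335 + 63*(-5 + 1 + 1²)) = 3056/2091 + 1452/(-2335 + 63*(-5 + 1 + 1)) = 3056/2091 + 1452/(-2335 + 63*(-3)) = 3056/2091 + 1452/(-2335 - 189) = 3056/2091 + 1452/(-2524) = 3056/2091 + 1452*(-1/2524) = 3056/2091 - 363/631 = 1169303/1319421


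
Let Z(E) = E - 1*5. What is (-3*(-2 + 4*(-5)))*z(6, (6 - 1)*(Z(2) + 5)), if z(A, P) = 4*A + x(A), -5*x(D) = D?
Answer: 7524/5 ≈ 1504.8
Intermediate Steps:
x(D) = -D/5
Z(E) = -5 + E (Z(E) = E - 5 = -5 + E)
z(A, P) = 19*A/5 (z(A, P) = 4*A - A/5 = 19*A/5)
(-3*(-2 + 4*(-5)))*z(6, (6 - 1)*(Z(2) + 5)) = (-3*(-2 + 4*(-5)))*((19/5)*6) = -3*(-2 - 20)*(114/5) = -3*(-22)*(114/5) = 66*(114/5) = 7524/5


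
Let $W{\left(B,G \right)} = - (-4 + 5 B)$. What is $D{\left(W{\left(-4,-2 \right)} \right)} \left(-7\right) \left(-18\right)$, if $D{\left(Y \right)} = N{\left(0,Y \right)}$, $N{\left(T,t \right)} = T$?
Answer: $0$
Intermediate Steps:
$W{\left(B,G \right)} = 4 - 5 B$
$D{\left(Y \right)} = 0$
$D{\left(W{\left(-4,-2 \right)} \right)} \left(-7\right) \left(-18\right) = 0 \left(-7\right) \left(-18\right) = 0 \left(-18\right) = 0$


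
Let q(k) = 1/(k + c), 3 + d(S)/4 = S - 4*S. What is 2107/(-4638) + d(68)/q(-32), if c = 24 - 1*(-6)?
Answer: 7678421/4638 ≈ 1655.5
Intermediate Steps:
d(S) = -12 - 12*S (d(S) = -12 + 4*(S - 4*S) = -12 + 4*(-3*S) = -12 - 12*S)
c = 30 (c = 24 + 6 = 30)
q(k) = 1/(30 + k) (q(k) = 1/(k + 30) = 1/(30 + k))
2107/(-4638) + d(68)/q(-32) = 2107/(-4638) + (-12 - 12*68)/(1/(30 - 32)) = 2107*(-1/4638) + (-12 - 816)/(1/(-2)) = -2107/4638 - 828/(-½) = -2107/4638 - 828*(-2) = -2107/4638 + 1656 = 7678421/4638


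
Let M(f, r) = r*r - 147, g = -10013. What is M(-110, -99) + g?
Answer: -359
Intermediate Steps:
M(f, r) = -147 + r**2 (M(f, r) = r**2 - 147 = -147 + r**2)
M(-110, -99) + g = (-147 + (-99)**2) - 10013 = (-147 + 9801) - 10013 = 9654 - 10013 = -359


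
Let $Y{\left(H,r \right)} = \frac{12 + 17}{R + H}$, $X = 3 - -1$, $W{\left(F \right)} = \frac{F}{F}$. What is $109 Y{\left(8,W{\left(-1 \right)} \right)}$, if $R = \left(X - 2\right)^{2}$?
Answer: $\frac{3161}{12} \approx 263.42$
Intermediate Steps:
$W{\left(F \right)} = 1$
$X = 4$ ($X = 3 + 1 = 4$)
$R = 4$ ($R = \left(4 - 2\right)^{2} = 2^{2} = 4$)
$Y{\left(H,r \right)} = \frac{29}{4 + H}$ ($Y{\left(H,r \right)} = \frac{12 + 17}{4 + H} = \frac{29}{4 + H}$)
$109 Y{\left(8,W{\left(-1 \right)} \right)} = 109 \frac{29}{4 + 8} = 109 \cdot \frac{29}{12} = \frac{3161}{12}$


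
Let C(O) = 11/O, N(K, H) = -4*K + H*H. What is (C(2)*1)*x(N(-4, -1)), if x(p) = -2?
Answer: -11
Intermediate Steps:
N(K, H) = H² - 4*K (N(K, H) = -4*K + H² = H² - 4*K)
(C(2)*1)*x(N(-4, -1)) = ((11/2)*1)*(-2) = (11/2)*(-2) = -11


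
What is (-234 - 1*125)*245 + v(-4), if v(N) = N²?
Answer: -87939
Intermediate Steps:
(-234 - 1*125)*245 + v(-4) = (-234 - 1*125)*245 + (-4)² = (-234 - 125)*245 + 16 = -359*245 + 16 = -87955 + 16 = -87939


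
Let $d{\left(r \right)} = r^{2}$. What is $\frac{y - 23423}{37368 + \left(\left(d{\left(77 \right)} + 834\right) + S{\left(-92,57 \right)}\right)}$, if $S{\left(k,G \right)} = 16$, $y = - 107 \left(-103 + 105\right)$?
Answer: $- \frac{23637}{44147} \approx -0.53542$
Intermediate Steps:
$y = -214$ ($y = \left(-107\right) 2 = -214$)
$\frac{y - 23423}{37368 + \left(\left(d{\left(77 \right)} + 834\right) + S{\left(-92,57 \right)}\right)} = \frac{-214 - 23423}{37368 + \left(\left(77^{2} + 834\right) + 16\right)} = - \frac{23637}{37368 + \left(\left(5929 + 834\right) + 16\right)} = - \frac{23637}{37368 + \left(6763 + 16\right)} = - \frac{23637}{37368 + 6779} = - \frac{23637}{44147}$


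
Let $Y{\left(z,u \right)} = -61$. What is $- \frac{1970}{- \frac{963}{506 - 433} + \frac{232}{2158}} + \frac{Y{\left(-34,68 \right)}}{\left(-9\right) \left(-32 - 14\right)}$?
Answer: $\frac{64177922711}{426672126} \approx 150.42$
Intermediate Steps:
$- \frac{1970}{- \frac{963}{506 - 433} + \frac{232}{2158}} + \frac{Y{\left(-34,68 \right)}}{\left(-9\right) \left(-32 - 14\right)} = - \frac{1970}{- \frac{963}{506 - 433} + \frac{232}{2158}} - \frac{61}{\left(-9\right) \left(-32 - 14\right)} = - \frac{1970}{- \frac{963}{73} + 232 \cdot \frac{1}{2158}} - \frac{61}{\left(-9\right) \left(-46\right)} = - \frac{1970}{\left(-963\right) \frac{1}{73} + \frac{116}{1079}} - \frac{61}{414} = - \frac{1970}{- \frac{963}{73} + \frac{116}{1079}} - \frac{61}{414} = - \frac{1970}{- \frac{1030609}{78767}} - \frac{61}{414} = \left(-1970\right) \left(- \frac{78767}{1030609}\right) - \frac{61}{414} = \frac{155170990}{1030609} - \frac{61}{414} = \frac{64177922711}{426672126}$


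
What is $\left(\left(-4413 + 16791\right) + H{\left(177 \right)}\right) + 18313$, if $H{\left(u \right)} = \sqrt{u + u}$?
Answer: $30691 + \sqrt{354} \approx 30710.0$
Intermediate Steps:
$H{\left(u \right)} = \sqrt{2} \sqrt{u}$ ($H{\left(u \right)} = \sqrt{2 u} = \sqrt{2} \sqrt{u}$)
$\left(\left(-4413 + 16791\right) + H{\left(177 \right)}\right) + 18313 = \left(\left(-4413 + 16791\right) + \sqrt{2} \sqrt{177}\right) + 18313 = \left(12378 + \sqrt{354}\right) + 18313 = 30691 + \sqrt{354}$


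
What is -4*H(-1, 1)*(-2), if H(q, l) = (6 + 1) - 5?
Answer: 16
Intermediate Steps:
H(q, l) = 2 (H(q, l) = 7 - 5 = 2)
-4*H(-1, 1)*(-2) = -4*2*(-2) = -8*(-2) = 16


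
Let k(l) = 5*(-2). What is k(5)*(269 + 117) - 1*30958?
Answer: -34818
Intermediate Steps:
k(l) = -10
k(5)*(269 + 117) - 1*30958 = -10*(269 + 117) - 1*30958 = -10*386 - 30958 = -3860 - 30958 = -34818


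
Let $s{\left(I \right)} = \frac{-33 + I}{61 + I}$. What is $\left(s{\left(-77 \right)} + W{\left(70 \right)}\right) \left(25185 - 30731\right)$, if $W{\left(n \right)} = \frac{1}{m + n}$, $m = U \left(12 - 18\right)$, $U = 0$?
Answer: $- \frac{5349117}{140} \approx -38208.0$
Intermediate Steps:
$m = 0$ ($m = 0 \left(12 - 18\right) = 0 \left(-6\right) = 0$)
$s{\left(I \right)} = \frac{-33 + I}{61 + I}$
$W{\left(n \right)} = \frac{1}{n}$ ($W{\left(n \right)} = \frac{1}{0 + n} = \frac{1}{n}$)
$\left(s{\left(-77 \right)} + W{\left(70 \right)}\right) \left(25185 - 30731\right) = \left(\frac{-33 - 77}{61 - 77} + \frac{1}{70}\right) \left(25185 - 30731\right) = \left(\frac{1}{-16} \left(-110\right) + \frac{1}{70}\right) \left(-5546\right) = \left(\left(- \frac{1}{16}\right) \left(-110\right) + \frac{1}{70}\right) \left(-5546\right) = \left(\frac{55}{8} + \frac{1}{70}\right) \left(-5546\right) = \frac{1929}{280} \left(-5546\right) = - \frac{5349117}{140}$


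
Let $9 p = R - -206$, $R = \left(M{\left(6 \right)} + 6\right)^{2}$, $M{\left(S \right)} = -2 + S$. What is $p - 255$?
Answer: $-221$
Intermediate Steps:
$R = 100$ ($R = \left(\left(-2 + 6\right) + 6\right)^{2} = \left(4 + 6\right)^{2} = 10^{2} = 100$)
$p = 34$ ($p = \frac{100 - -206}{9} = \frac{100 + 206}{9} = \frac{1}{9} \cdot 306 = 34$)
$p - 255 = 34 - 255 = -221$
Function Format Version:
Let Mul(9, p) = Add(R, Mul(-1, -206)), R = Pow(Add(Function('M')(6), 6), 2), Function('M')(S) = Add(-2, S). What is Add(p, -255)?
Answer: -221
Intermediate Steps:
R = 100 (R = Pow(Add(Add(-2, 6), 6), 2) = Pow(Add(4, 6), 2) = Pow(10, 2) = 100)
p = 34 (p = Mul(Rational(1, 9), Add(100, Mul(-1, -206))) = Mul(Rational(1, 9), Add(100, 206)) = Mul(Rational(1, 9), 306) = 34)
Add(p, -255) = Add(34, -255) = -221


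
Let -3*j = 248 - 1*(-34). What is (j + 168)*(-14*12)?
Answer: -12432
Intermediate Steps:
j = -94 (j = -(248 - 1*(-34))/3 = -(248 + 34)/3 = -⅓*282 = -94)
(j + 168)*(-14*12) = (-94 + 168)*(-14*12) = 74*(-168) = -12432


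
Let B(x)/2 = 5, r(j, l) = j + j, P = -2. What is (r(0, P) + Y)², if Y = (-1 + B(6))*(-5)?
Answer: 2025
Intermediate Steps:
r(j, l) = 2*j
B(x) = 10 (B(x) = 2*5 = 10)
Y = -45 (Y = (-1 + 10)*(-5) = 9*(-5) = -45)
(r(0, P) + Y)² = (2*0 - 45)² = (0 - 45)² = (-45)² = 2025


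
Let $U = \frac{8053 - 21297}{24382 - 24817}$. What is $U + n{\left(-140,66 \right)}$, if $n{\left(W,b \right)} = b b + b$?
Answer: $\frac{1936814}{435} \approx 4452.4$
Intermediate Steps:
$n{\left(W,b \right)} = b + b^{2}$ ($n{\left(W,b \right)} = b^{2} + b = b + b^{2}$)
$U = \frac{13244}{435}$ ($U = - \frac{13244}{-435} = \left(-13244\right) \left(- \frac{1}{435}\right) = \frac{13244}{435} \approx 30.446$)
$U + n{\left(-140,66 \right)} = \frac{13244}{435} + 66 \left(1 + 66\right) = \frac{13244}{435} + 66 \cdot 67 = \frac{13244}{435} + 4422 = \frac{1936814}{435}$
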